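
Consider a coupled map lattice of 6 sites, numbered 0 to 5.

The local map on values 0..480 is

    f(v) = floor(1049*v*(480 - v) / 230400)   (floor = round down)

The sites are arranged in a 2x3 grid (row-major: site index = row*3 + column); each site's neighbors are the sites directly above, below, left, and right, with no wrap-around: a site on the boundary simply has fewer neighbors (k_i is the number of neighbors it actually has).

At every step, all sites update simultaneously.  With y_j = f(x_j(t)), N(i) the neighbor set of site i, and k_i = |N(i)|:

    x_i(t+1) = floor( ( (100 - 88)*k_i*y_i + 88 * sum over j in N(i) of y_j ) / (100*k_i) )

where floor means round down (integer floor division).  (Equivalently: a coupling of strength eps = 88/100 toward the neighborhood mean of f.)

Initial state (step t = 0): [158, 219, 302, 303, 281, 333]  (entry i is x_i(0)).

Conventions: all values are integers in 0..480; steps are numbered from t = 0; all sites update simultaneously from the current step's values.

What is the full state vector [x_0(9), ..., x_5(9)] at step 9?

Answer: [260, 260, 260, 260, 260, 260]

Derivation:
t=0: [158, 219, 302, 303, 281, 333]
t=1: [249, 245, 241, 242, 243, 245]
t=2: [261, 261, 262, 261, 262, 262]
t=3: [260, 260, 260, 260, 260, 260]
t=4: [260, 260, 260, 260, 260, 260]
t=5: [260, 260, 260, 260, 260, 260]
t=6: [260, 260, 260, 260, 260, 260]
t=7: [260, 260, 260, 260, 260, 260]
t=8: [260, 260, 260, 260, 260, 260]
t=9: [260, 260, 260, 260, 260, 260]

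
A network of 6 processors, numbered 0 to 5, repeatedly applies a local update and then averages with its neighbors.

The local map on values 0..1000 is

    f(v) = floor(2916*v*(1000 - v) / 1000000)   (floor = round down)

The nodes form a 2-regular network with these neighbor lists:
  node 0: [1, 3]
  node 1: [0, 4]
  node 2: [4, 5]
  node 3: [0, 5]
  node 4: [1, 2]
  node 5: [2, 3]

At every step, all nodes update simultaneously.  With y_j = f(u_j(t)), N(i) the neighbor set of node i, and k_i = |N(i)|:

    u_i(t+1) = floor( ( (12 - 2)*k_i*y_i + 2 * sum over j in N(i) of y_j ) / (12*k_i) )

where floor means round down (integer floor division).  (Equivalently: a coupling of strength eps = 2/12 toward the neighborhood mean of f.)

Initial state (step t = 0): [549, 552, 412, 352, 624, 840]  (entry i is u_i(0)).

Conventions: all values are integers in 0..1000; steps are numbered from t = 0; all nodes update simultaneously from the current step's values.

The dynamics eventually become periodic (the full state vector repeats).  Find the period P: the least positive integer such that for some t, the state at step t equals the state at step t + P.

Simulating step by step:
t=0: [549, 552, 412, 352, 624, 840]
t=1: [716, 717, 677, 646, 688, 440]
t=2: [598, 593, 642, 664, 623, 706]
t=3: [696, 701, 665, 650, 684, 614]
t=4: [619, 613, 650, 661, 630, 685]
t=5: [684, 689, 661, 653, 678, 633]
t=6: [632, 625, 653, 658, 636, 673]
t=7: [676, 681, 659, 656, 674, 643]
t=8: [639, 634, 654, 657, 640, 666]
t=9: [671, 675, 659, 657, 670, 649]
t=10: [643, 639, 654, 656, 644, 662]
t=11: [668, 671, 659, 658, 667, 653]
t=12: [646, 643, 654, 655, 647, 659]
t=13: [665, 668, 659, 658, 664, 655]
t=14: [649, 646, 654, 655, 650, 657]
t=15: [663, 665, 659, 658, 662, 657]
t=16: [651, 649, 654, 655, 652, 656]
t=17: [661, 663, 659, 658, 661, 658]
t=18: [653, 651, 654, 655, 653, 655]
t=19: [660, 661, 659, 658, 660, 658]
t=20: [654, 653, 655, 655, 654, 655]
t=21: [659, 659, 658, 658, 659, 658]
t=22: [655, 655, 655, 655, 655, 656]
t=23: [658, 658, 658, 658, 658, 658]
t=24: [656, 656, 656, 656, 656, 656]
t=25: [658, 658, 658, 658, 658, 658]

Answer: 2
Key observation: The state at step 23, [658, 658, 658, 658, 658, 658], reappears at step 25 — and no state repeats earlier — so the cycle the system enters has period 2.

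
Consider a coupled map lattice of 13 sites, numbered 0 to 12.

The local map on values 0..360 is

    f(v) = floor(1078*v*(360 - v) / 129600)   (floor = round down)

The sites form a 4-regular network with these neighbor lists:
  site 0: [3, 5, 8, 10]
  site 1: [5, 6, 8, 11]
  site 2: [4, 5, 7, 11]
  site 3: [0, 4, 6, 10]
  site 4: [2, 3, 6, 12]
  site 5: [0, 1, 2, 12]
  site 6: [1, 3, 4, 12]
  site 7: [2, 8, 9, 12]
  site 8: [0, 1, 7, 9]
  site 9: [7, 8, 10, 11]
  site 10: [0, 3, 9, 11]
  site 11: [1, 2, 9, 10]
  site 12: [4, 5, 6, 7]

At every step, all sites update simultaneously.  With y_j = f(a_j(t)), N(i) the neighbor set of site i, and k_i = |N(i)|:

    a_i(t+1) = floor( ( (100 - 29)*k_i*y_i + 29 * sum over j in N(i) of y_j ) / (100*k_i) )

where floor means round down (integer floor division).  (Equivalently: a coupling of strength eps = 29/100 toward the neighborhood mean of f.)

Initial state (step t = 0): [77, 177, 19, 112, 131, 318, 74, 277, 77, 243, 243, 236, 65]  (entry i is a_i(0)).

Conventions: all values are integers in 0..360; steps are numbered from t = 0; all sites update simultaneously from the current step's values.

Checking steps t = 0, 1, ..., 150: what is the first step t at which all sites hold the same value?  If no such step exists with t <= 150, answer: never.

Simulating step by step:
t=0: [77, 177, 19, 112, 131, 318, 74, 277, 77, 243, 243, 236, 65]  (not all equal)
t=1: [183, 242, 95, 225, 221, 126, 190, 181, 192, 229, 232, 230, 165]  (not all equal)
t=2: [264, 242, 222, 254, 253, 245, 263, 262, 264, 251, 249, 244, 264]  (not all equal)
t=3: [214, 232, 246, 221, 224, 232, 215, 216, 213, 225, 227, 235, 213]  (not all equal)
t=4: [257, 248, 238, 255, 252, 247, 257, 256, 258, 252, 251, 244, 258]  (not all equal)
t=5: [221, 229, 237, 222, 225, 230, 221, 222, 219, 225, 226, 233, 219]  (not all equal)
t=6: [254, 249, 244, 253, 251, 248, 254, 253, 254, 251, 251, 246, 254]  (not all equal)
t=7: [224, 228, 233, 225, 226, 229, 223, 225, 223, 227, 227, 231, 224]  (not all equal)
t=8: [252, 250, 247, 252, 251, 249, 253, 251, 253, 251, 250, 247, 252]  (not all equal)
t=9: [226, 227, 231, 226, 227, 228, 225, 227, 225, 227, 227, 231, 226]  (not all equal)
t=10: [251, 250, 247, 251, 250, 250, 251, 250, 251, 250, 250, 247, 251]  (not all equal)
t=11: [227, 228, 231, 227, 228, 228, 227, 228, 227, 228, 228, 231, 227]  (not all equal)
t=12: [250, 249, 247, 250, 250, 249, 250, 249, 250, 249, 249, 247, 250]  (not all equal)
t=13: [228, 229, 231, 228, 228, 229, 228, 229, 228, 229, 229, 231, 228]  (not all equal)
t=14: [249, 249, 247, 249, 249, 249, 249, 249, 249, 248, 249, 247, 249]  (not all equal)
t=15: [229, 229, 231, 229, 229, 229, 229, 229, 229, 230, 229, 231, 229]  (not all equal)
t=16: [249, 248, 247, 249, 248, 248, 249, 248, 248, 248, 248, 247, 249]  (not all equal)
t=17: [229, 230, 231, 229, 230, 230, 229, 230, 230, 231, 230, 231, 229]  (not all equal)
t=18: [248, 248, 247, 248, 248, 248, 248, 247, 248, 247, 248, 247, 248]  (not all equal)
t=19: [231, 231, 231, 231, 231, 231, 231, 231, 231, 231, 231, 231, 231]  (all equal)

Answer: 19
Key observation: Synchronization is absorbing here: once all sites are equal they stay equal, and step 19 is the first all-equal step.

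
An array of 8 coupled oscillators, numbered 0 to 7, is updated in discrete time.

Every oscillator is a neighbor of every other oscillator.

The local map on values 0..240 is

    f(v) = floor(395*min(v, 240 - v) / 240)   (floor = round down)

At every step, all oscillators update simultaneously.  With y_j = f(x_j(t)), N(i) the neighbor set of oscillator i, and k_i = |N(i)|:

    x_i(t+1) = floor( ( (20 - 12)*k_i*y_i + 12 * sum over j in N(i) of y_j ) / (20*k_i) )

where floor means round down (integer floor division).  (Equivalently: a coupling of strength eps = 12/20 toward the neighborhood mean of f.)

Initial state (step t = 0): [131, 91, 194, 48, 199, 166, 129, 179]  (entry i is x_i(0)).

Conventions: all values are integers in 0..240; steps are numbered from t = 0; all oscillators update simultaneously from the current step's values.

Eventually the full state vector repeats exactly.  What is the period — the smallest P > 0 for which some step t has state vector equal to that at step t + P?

Answer: 8
Key observation: The state at step 21, [151, 151, 151, 151, 151, 151, 151, 151], reappears at step 29 — and no state repeats earlier — so the cycle the system enters has period 8.

Derivation:
t=0: [131, 91, 194, 48, 199, 166, 129, 179]
t=1: [137, 128, 105, 106, 102, 119, 138, 113]
t=2: [174, 178, 175, 175, 173, 182, 173, 179]
t=3: [105, 103, 105, 105, 106, 101, 106, 103]
t=4: [171, 170, 171, 171, 171, 169, 171, 170]
t=5: [113, 114, 113, 113, 113, 114, 113, 114]
t=6: [185, 186, 185, 185, 185, 186, 185, 186]
t=7: [89, 88, 89, 89, 89, 88, 89, 88]
t=8: [145, 144, 145, 145, 145, 144, 145, 144]
t=9: [156, 157, 156, 156, 156, 157, 156, 157]
t=10: [137, 136, 137, 137, 137, 136, 137, 136]
t=11: [169, 170, 169, 169, 169, 170, 169, 170]
t=12: [115, 115, 115, 115, 115, 115, 115, 115]
t=13: [189, 189, 189, 189, 189, 189, 189, 189]
t=14: [83, 83, 83, 83, 83, 83, 83, 83]
t=15: [136, 136, 136, 136, 136, 136, 136, 136]
t=16: [171, 171, 171, 171, 171, 171, 171, 171]
t=17: [113, 113, 113, 113, 113, 113, 113, 113]
t=18: [185, 185, 185, 185, 185, 185, 185, 185]
t=19: [90, 90, 90, 90, 90, 90, 90, 90]
t=20: [148, 148, 148, 148, 148, 148, 148, 148]
t=21: [151, 151, 151, 151, 151, 151, 151, 151]
t=22: [146, 146, 146, 146, 146, 146, 146, 146]
t=23: [154, 154, 154, 154, 154, 154, 154, 154]
t=24: [141, 141, 141, 141, 141, 141, 141, 141]
t=25: [162, 162, 162, 162, 162, 162, 162, 162]
t=26: [128, 128, 128, 128, 128, 128, 128, 128]
t=27: [184, 184, 184, 184, 184, 184, 184, 184]
t=28: [92, 92, 92, 92, 92, 92, 92, 92]
t=29: [151, 151, 151, 151, 151, 151, 151, 151]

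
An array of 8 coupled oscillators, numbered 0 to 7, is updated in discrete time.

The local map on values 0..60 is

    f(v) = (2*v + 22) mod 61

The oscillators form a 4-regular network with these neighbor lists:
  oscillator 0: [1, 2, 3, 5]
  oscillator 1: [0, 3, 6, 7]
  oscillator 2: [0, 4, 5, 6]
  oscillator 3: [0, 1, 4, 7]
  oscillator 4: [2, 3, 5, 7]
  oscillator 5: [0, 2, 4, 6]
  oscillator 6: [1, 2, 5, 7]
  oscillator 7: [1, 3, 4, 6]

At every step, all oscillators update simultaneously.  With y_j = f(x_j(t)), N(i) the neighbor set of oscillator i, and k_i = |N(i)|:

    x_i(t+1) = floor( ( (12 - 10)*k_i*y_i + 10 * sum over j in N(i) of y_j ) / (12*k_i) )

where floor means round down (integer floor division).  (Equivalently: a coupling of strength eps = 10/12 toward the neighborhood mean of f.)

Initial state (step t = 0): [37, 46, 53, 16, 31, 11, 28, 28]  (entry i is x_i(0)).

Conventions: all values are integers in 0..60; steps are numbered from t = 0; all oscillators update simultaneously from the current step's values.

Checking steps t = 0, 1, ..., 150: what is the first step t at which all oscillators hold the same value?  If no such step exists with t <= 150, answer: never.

Answer: 13
Key observation: Synchronization is absorbing here: once all oscillators are equal they stay equal, and step 13 is the first all-equal step.

Derivation:
t=0: [37, 46, 53, 16, 31, 11, 28, 28]  (not all equal)
t=1: [38, 34, 25, 35, 29, 24, 27, 33]  (not all equal)
t=2: [22, 27, 18, 28, 19, 18, 18, 24]  (not all equal)
t=3: [31, 21, 47, 21, 39, 47, 38, 32]  (not all equal)
t=4: [28, 18, 41, 19, 35, 41, 34, 21]  (not all equal)
t=5: [45, 32, 32, 32, 36, 32, 35, 37]  (not all equal)
t=6: [29, 33, 33, 34, 28, 33, 28, 29]  (not all equal)
t=7: [26, 22, 21, 21, 24, 21, 23, 21]  (not all equal)
t=8: [5, 6, 7, 6, 4, 7, 4, 5]  (not all equal)
t=9: [34, 32, 32, 32, 33, 32, 33, 32]  (not all equal)
t=10: [25, 26, 26, 26, 25, 26, 25, 25]  (not all equal)
t=11: [12, 11, 11, 11, 12, 11, 12, 11]  (not all equal)
t=12: [44, 44, 45, 44, 44, 45, 44, 44]  (not all equal)
t=13: [49, 49, 49, 49, 49, 49, 49, 49]  (all equal)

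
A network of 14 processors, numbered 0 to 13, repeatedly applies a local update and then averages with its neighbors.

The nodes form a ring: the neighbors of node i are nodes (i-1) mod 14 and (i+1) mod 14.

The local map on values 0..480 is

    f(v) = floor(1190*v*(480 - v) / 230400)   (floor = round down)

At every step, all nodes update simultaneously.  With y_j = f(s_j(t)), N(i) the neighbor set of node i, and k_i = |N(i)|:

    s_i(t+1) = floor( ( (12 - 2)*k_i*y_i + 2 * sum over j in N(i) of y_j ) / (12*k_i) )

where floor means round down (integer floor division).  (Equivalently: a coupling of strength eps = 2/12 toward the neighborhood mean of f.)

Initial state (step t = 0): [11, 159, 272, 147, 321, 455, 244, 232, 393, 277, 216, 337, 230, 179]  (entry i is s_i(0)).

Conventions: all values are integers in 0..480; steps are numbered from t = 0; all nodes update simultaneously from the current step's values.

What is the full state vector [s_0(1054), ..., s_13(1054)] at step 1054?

Answer: [286, 286, 286, 286, 286, 286, 286, 286, 286, 286, 286, 286, 286, 286]
Key observation: The state at step 7, [286, 286, 286, 286, 286, 286, 286, 286, 286, 286, 286, 286, 286, 286], reappears at step 8: the system is in a cycle of period 1 from step 7 on.  Therefore the state at step 1054 equals the state at step 7 + ((1054 - 7) mod 1) = 7, which is [286, 286, 286, 286, 286, 286, 286, 286, 286, 286, 286, 286, 286, 286].

Derivation:
t=0: [11, 159, 272, 147, 321, 455, 244, 232, 393, 277, 216, 337, 230, 179]
t=1: [66, 245, 286, 256, 245, 95, 277, 286, 195, 280, 289, 255, 290, 258]
t=2: [166, 283, 287, 295, 287, 205, 281, 286, 287, 288, 286, 294, 285, 281]
t=3: [272, 285, 285, 281, 286, 290, 288, 286, 285, 285, 285, 282, 286, 286]
t=4: [291, 287, 287, 287, 286, 284, 285, 286, 286, 287, 287, 287, 286, 286]
t=5: [284, 285, 286, 286, 286, 286, 286, 286, 286, 286, 286, 286, 286, 285]
t=6: [287, 286, 286, 286, 286, 286, 286, 286, 286, 286, 286, 286, 286, 286]
t=7: [286, 286, 286, 286, 286, 286, 286, 286, 286, 286, 286, 286, 286, 286]
t=8: [286, 286, 286, 286, 286, 286, 286, 286, 286, 286, 286, 286, 286, 286]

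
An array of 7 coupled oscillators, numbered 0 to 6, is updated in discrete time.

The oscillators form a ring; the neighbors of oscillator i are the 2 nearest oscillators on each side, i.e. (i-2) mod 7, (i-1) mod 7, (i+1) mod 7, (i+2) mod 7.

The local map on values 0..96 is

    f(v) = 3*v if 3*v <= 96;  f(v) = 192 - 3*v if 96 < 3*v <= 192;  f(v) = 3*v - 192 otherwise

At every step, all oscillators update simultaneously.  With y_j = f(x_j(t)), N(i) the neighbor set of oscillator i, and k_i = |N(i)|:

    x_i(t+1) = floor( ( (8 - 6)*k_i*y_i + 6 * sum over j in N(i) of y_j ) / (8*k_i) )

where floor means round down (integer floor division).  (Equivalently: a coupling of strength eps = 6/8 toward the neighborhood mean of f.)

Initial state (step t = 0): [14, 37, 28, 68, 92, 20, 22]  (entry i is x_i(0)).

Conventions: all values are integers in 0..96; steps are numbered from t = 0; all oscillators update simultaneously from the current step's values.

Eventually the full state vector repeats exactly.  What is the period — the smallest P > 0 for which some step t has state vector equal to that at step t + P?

Simulating step by step:
t=0: [14, 37, 28, 68, 92, 20, 22]
t=1: [65, 58, 62, 60, 62, 53, 66]
t=2: [12, 9, 8, 14, 12, 13, 12]
t=3: [32, 32, 32, 34, 35, 37, 34]
t=4: [92, 93, 93, 90, 88, 88, 90]
t=5: [81, 83, 81, 79, 77, 76, 78]
t=6: [47, 49, 48, 45, 42, 42, 44]
t=7: [53, 51, 53, 56, 59, 60, 57]
t=8: [27, 30, 29, 24, 20, 20, 23]
t=9: [77, 80, 78, 73, 69, 67, 71]
t=10: [32, 36, 34, 28, 22, 21, 26]
t=11: [83, 86, 84, 77, 75, 76, 77]
t=12: [51, 53, 51, 46, 40, 40, 45]
t=13: [47, 43, 46, 54, 59, 59, 54]
t=14: [43, 46, 43, 35, 27, 27, 34]
t=15: [69, 70, 69, 74, 80, 80, 74]
t=16: [24, 21, 24, 31, 35, 35, 31]
t=17: [77, 77, 77, 81, 86, 86, 81]
t=18: [46, 43, 46, 52, 55, 55, 52]
t=19: [47, 49, 47, 41, 35, 35, 41]
t=20: [60, 56, 60, 67, 73, 73, 67]
t=21: [16, 13, 16, 19, 17, 17, 19]
t=22: [48, 49, 48, 49, 52, 52, 49]
t=23: [44, 46, 44, 42, 41, 41, 42]
t=24: [61, 60, 61, 63, 66, 66, 63]
t=25: [7, 7, 7, 6, 5, 5, 6]
t=26: [19, 19, 19, 18, 17, 17, 18]
t=27: [55, 55, 55, 54, 53, 53, 54]
t=28: [28, 28, 28, 30, 30, 30, 30]
t=29: [86, 86, 86, 87, 88, 88, 87]
t=30: [67, 67, 67, 69, 69, 69, 69]
t=31: [11, 11, 11, 12, 13, 13, 12]
t=32: [34, 34, 34, 36, 36, 36, 36]
t=33: [87, 87, 87, 86, 85, 85, 86]
t=34: [67, 67, 67, 66, 65, 65, 66]
t=35: [7, 7, 7, 6, 5, 5, 6]

Answer: 10
Key observation: The state at step 25, [7, 7, 7, 6, 5, 5, 6], reappears at step 35 — and no state repeats earlier — so the cycle the system enters has period 10.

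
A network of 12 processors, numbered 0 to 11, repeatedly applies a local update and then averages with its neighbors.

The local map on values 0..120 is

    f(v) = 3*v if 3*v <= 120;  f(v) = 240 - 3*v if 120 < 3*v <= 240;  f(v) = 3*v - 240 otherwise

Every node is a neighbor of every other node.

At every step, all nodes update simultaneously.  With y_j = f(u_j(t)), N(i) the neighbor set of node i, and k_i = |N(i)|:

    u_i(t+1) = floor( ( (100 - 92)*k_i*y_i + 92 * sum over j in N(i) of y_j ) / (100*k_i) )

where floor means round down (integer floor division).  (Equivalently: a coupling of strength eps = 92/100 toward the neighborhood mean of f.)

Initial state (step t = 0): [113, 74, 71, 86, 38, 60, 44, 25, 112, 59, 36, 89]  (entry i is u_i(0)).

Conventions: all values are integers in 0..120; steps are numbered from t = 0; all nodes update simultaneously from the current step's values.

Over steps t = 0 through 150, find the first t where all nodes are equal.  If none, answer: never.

Answer: 1
Key observation: Synchronization is absorbing here: once all nodes are equal they stay equal, and step 1 is the first all-equal step.

Derivation:
t=0: [113, 74, 71, 86, 38, 60, 44, 25, 112, 59, 36, 89]  (not all equal)
t=1: [67, 67, 67, 67, 67, 67, 67, 67, 67, 67, 67, 67]  (all equal)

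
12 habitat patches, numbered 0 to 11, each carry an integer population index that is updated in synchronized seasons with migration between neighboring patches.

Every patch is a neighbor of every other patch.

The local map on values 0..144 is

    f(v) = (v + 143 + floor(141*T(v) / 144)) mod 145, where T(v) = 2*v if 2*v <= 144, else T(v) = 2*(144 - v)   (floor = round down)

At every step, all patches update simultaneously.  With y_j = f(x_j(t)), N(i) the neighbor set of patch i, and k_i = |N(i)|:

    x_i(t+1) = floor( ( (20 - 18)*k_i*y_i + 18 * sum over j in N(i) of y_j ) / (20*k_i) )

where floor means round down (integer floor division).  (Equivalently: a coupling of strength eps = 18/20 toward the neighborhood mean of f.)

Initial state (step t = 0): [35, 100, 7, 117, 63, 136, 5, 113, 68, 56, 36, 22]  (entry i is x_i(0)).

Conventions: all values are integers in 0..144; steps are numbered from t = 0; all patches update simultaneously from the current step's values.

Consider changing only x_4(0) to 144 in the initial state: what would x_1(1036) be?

Answer: x_1(1036) = 42
Key observation: The state at step 13, [15, 15, 15, 15, 15, 15, 15, 15, 15, 15, 15, 15], reappears at step 20: the system is in a cycle of period 7 from step 13 on.  Therefore the state at step 1036 equals the state at step 13 + ((1036 - 13) mod 7) = 14, which is [42, 42, 42, 42, 42, 42, 42, 42, 42, 42, 42, 42].

Derivation:
t=0: [35, 100, 7, 117, 144, 136, 5, 113, 68, 56, 36, 22]
t=1: [51, 50, 49, 49, 51, 49, 49, 49, 50, 49, 51, 50]
t=2: [70, 70, 73, 73, 70, 73, 73, 73, 70, 73, 70, 70]
t=3: [62, 62, 62, 62, 62, 62, 62, 62, 62, 62, 62, 62]
t=4: [36, 36, 36, 36, 36, 36, 36, 36, 36, 36, 36, 36]
t=5: [104, 104, 104, 104, 104, 104, 104, 104, 104, 104, 104, 104]
t=6: [35, 35, 35, 35, 35, 35, 35, 35, 35, 35, 35, 35]
t=7: [101, 101, 101, 101, 101, 101, 101, 101, 101, 101, 101, 101]
t=8: [38, 38, 38, 38, 38, 38, 38, 38, 38, 38, 38, 38]
t=9: [110, 110, 110, 110, 110, 110, 110, 110, 110, 110, 110, 110]
t=10: [29, 29, 29, 29, 29, 29, 29, 29, 29, 29, 29, 29]
t=11: [83, 83, 83, 83, 83, 83, 83, 83, 83, 83, 83, 83]
t=12: [55, 55, 55, 55, 55, 55, 55, 55, 55, 55, 55, 55]
t=13: [15, 15, 15, 15, 15, 15, 15, 15, 15, 15, 15, 15]
t=14: [42, 42, 42, 42, 42, 42, 42, 42, 42, 42, 42, 42]
t=15: [122, 122, 122, 122, 122, 122, 122, 122, 122, 122, 122, 122]
t=16: [18, 18, 18, 18, 18, 18, 18, 18, 18, 18, 18, 18]
t=17: [51, 51, 51, 51, 51, 51, 51, 51, 51, 51, 51, 51]
t=18: [3, 3, 3, 3, 3, 3, 3, 3, 3, 3, 3, 3]
t=19: [6, 6, 6, 6, 6, 6, 6, 6, 6, 6, 6, 6]
t=20: [15, 15, 15, 15, 15, 15, 15, 15, 15, 15, 15, 15]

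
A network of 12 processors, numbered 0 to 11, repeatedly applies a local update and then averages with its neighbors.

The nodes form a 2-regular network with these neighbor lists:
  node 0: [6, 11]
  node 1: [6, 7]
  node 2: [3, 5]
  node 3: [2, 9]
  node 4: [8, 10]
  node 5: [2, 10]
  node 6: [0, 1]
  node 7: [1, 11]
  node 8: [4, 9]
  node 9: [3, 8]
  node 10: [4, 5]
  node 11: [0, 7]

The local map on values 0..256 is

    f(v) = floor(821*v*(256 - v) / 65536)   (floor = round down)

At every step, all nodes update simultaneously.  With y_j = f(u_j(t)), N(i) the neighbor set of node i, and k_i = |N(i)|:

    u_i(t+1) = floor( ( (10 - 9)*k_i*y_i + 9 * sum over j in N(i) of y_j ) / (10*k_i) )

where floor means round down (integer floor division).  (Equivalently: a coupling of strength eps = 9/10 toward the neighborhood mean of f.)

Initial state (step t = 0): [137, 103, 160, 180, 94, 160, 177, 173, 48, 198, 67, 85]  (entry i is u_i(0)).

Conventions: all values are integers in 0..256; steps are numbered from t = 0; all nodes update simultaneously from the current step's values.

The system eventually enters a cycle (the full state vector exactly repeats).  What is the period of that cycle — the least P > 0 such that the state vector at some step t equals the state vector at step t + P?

Simulating step by step:
t=0: [137, 103, 160, 180, 94, 160, 177, 173, 48, 198, 67, 85]
t=1: [181, 179, 182, 167, 146, 176, 197, 188, 162, 147, 187, 190]
t=2: [152, 154, 179, 184, 178, 165, 168, 164, 199, 189, 185, 164]
t=3: [188, 187, 176, 165, 155, 170, 195, 192, 163, 153, 178, 193]
t=4: [151, 152, 184, 186, 182, 175, 159, 156, 195, 189, 187, 156]
t=5: [194, 194, 169, 161, 156, 164, 197, 196, 161, 156, 171, 196]
t=6: [146, 146, 189, 189, 187, 183, 149, 148, 194, 191, 191, 148]
t=7: [199, 199, 162, 156, 153, 157, 200, 200, 157, 154, 163, 200]
t=8: [140, 140, 194, 193, 192, 189, 141, 140, 196, 194, 194, 140]
t=9: [203, 203, 154, 150, 148, 150, 203, 203, 151, 149, 154, 203]
t=10: [134, 134, 198, 197, 197, 196, 134, 134, 199, 198, 199, 134]
t=11: [204, 204, 145, 143, 142, 142, 204, 204, 143, 143, 145, 204]
t=12: [132, 132, 201, 201, 201, 201, 132, 132, 202, 202, 201, 132]
t=13: [205, 205, 138, 137, 137, 138, 205, 205, 136, 136, 138, 205]
t=14: [130, 130, 203, 203, 203, 203, 130, 130, 204, 204, 203, 130]
t=15: [205, 205, 134, 133, 133, 134, 205, 205, 132, 132, 134, 205]
t=16: [130, 130, 204, 204, 204, 204, 130, 130, 204, 204, 204, 130]
t=17: [205, 205, 132, 132, 132, 132, 205, 205, 132, 132, 132, 205]
t=18: [130, 130, 205, 205, 205, 205, 130, 130, 205, 205, 205, 130]
t=19: [205, 205, 130, 130, 130, 130, 205, 205, 130, 130, 130, 205]
t=20: [130, 130, 205, 205, 205, 205, 130, 130, 205, 205, 205, 130]

Answer: 2
Key observation: The state at step 18, [130, 130, 205, 205, 205, 205, 130, 130, 205, 205, 205, 130], reappears at step 20 — and no state repeats earlier — so the cycle the system enters has period 2.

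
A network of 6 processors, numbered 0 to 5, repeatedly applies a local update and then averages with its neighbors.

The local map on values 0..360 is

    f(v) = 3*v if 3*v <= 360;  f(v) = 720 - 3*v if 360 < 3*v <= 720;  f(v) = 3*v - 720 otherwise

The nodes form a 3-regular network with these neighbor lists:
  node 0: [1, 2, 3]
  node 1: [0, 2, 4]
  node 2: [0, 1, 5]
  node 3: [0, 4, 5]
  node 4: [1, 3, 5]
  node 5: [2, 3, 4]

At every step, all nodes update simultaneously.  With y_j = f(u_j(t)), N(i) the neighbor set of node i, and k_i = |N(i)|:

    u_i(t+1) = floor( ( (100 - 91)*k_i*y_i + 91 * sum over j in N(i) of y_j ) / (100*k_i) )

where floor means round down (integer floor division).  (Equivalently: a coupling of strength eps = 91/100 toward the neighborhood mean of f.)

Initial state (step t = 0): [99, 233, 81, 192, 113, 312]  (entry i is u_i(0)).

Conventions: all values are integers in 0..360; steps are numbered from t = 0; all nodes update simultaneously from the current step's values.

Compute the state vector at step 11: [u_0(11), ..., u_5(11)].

Simulating step by step:
t=0: [99, 233, 81, 192, 113, 312]
t=1: [150, 268, 183, 271, 146, 239]
t=2: [129, 226, 123, 176, 79, 165]
t=3: [207, 283, 213, 258, 160, 256]
t=4: [88, 139, 91, 122, 91, 118]
t=5: [305, 272, 303, 302, 331, 304]
t=6: [160, 207, 163, 216, 168, 213]
t=7: [143, 217, 148, 169, 95, 164]
t=8: [195, 264, 203, 263, 180, 255]
t=9: [88, 135, 86, 115, 72, 113]
t=10: [302, 252, 301, 279, 322, 278]
t=11: [118, 189, 118, 176, 103, 175]

Answer: [118, 189, 118, 176, 103, 175]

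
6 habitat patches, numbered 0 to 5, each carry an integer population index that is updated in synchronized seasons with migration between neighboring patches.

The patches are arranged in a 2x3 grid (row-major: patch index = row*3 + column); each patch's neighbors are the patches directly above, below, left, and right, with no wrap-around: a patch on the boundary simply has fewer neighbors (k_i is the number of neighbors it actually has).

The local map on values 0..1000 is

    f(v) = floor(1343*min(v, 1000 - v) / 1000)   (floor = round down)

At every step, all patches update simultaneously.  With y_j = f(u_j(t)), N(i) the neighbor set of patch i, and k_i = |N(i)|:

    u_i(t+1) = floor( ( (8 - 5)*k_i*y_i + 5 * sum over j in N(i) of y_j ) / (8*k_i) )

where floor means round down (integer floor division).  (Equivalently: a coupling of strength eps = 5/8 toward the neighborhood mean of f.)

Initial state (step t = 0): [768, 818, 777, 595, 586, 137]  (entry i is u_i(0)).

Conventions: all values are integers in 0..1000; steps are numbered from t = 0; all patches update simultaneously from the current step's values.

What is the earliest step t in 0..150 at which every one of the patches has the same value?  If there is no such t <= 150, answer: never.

Answer: 38
Key observation: Synchronization is absorbing here: once all patches are equal they stay equal, and step 38 is the first all-equal step.

Derivation:
t=0: [768, 818, 777, 595, 586, 137]  (not all equal)
t=1: [362, 334, 245, 474, 410, 335]  (not all equal)
t=2: [521, 452, 403, 562, 525, 443]  (not all equal)
t=3: [614, 607, 578, 620, 611, 590]  (not all equal)
t=4: [518, 532, 548, 516, 526, 546]  (not all equal)
t=5: [642, 629, 614, 644, 631, 616]  (not all equal)
t=6: [485, 497, 510, 483, 496, 509]  (not all equal)
t=7: [655, 661, 661, 654, 661, 660]  (not all equal)
t=8: [460, 456, 455, 460, 457, 455]  (not all equal)
t=9: [615, 613, 611, 615, 613, 611]  (not all equal)
t=10: [517, 519, 521, 517, 519, 521]  (not all equal)
t=11: [647, 645, 643, 647, 645, 643]  (not all equal)
t=12: [474, 476, 478, 474, 476, 478]  (not all equal)
t=13: [636, 638, 640, 636, 638, 640]  (not all equal)
t=14: [487, 485, 483, 487, 485, 483]  (not all equal)
t=15: [653, 651, 648, 653, 651, 648]  (not all equal)
t=16: [466, 468, 470, 466, 468, 470]  (not all equal)
t=17: [625, 628, 630, 625, 628, 630]  (not all equal)
t=18: [501, 499, 496, 501, 499, 496]  (not all equal)
t=19: [670, 669, 667, 670, 669, 667]  (not all equal)
t=20: [443, 444, 446, 443, 444, 446]  (not all equal)
t=21: [594, 596, 597, 594, 596, 597]  (not all equal)
t=22: [544, 542, 541, 544, 542, 541]  (not all equal)
t=23: [612, 614, 615, 612, 614, 615]  (not all equal)
t=24: [520, 518, 517, 520, 518, 517]  (not all equal)
t=25: [644, 646, 647, 644, 646, 647]  (not all equal)
t=26: [477, 475, 474, 477, 475, 474]  (not all equal)
t=27: [639, 637, 636, 639, 637, 636]  (not all equal)
t=28: [484, 486, 487, 484, 486, 487]  (not all equal)
t=29: [650, 652, 653, 650, 652, 653]  (not all equal)
t=30: [469, 467, 466, 469, 467, 466]  (not all equal)
t=31: [628, 627, 625, 628, 627, 625]  (not all equal)
t=32: [499, 500, 502, 499, 500, 502]  (not all equal)
t=33: [670, 670, 668, 670, 670, 668]  (not all equal)
t=34: [443, 443, 444, 443, 443, 444]  (not all equal)
t=35: [594, 594, 595, 594, 594, 595]  (not all equal)
t=36: [545, 544, 543, 545, 544, 543]  (not all equal)
t=37: [611, 612, 612, 611, 612, 612]  (not all equal)
t=38: [521, 521, 521, 521, 521, 521]  (all equal)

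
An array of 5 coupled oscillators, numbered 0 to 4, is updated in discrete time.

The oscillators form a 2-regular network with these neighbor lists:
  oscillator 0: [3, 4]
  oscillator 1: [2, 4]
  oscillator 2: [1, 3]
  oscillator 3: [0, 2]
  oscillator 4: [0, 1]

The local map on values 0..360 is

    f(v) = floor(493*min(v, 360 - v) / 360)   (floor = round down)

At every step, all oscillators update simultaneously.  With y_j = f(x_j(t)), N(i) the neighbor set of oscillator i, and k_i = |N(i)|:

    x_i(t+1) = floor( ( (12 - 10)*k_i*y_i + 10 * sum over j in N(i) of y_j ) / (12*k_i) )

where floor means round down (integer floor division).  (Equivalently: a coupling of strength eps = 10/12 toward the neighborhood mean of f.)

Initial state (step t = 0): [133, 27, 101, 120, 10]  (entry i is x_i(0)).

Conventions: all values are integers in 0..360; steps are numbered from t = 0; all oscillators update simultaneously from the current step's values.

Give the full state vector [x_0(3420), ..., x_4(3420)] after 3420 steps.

Answer: [241, 241, 241, 241, 241]
Key observation: The state at step 20, [241, 241, 241, 241, 241], reappears at step 30: the system is in a cycle of period 10 from step 20 on.  Therefore the state at step 3420 equals the state at step 20 + ((3420 - 20) mod 10) = 20, which is [241, 241, 241, 241, 241].

Derivation:
t=0: [133, 27, 101, 120, 10]
t=1: [104, 68, 106, 160, 93]
t=2: [167, 128, 154, 156, 119]
t=3: [194, 184, 196, 218, 194]
t=4: [213, 228, 218, 220, 232]
t=5: [186, 183, 186, 196, 187]
t=6: [231, 237, 233, 235, 239]
t=7: [169, 168, 170, 173, 170]
t=8: [233, 231, 232, 232, 230]
t=9: [175, 176, 175, 174, 175]
t=10: [238, 239, 239, 238, 239]
t=11: [166, 165, 165, 166, 165]
t=12: [226, 225, 225, 226, 225]
t=13: [183, 184, 183, 183, 183]
t=14: [242, 241, 241, 242, 241]
t=15: [161, 162, 161, 161, 161]
t=16: [220, 220, 220, 220, 220]
t=17: [191, 191, 191, 191, 191]
t=18: [231, 231, 231, 231, 231]
t=19: [176, 176, 176, 176, 176]
t=20: [241, 241, 241, 241, 241]
t=21: [162, 162, 162, 162, 162]
t=22: [221, 221, 221, 221, 221]
t=23: [190, 190, 190, 190, 190]
t=24: [232, 232, 232, 232, 232]
t=25: [175, 175, 175, 175, 175]
t=26: [239, 239, 239, 239, 239]
t=27: [165, 165, 165, 165, 165]
t=28: [225, 225, 225, 225, 225]
t=29: [184, 184, 184, 184, 184]
t=30: [241, 241, 241, 241, 241]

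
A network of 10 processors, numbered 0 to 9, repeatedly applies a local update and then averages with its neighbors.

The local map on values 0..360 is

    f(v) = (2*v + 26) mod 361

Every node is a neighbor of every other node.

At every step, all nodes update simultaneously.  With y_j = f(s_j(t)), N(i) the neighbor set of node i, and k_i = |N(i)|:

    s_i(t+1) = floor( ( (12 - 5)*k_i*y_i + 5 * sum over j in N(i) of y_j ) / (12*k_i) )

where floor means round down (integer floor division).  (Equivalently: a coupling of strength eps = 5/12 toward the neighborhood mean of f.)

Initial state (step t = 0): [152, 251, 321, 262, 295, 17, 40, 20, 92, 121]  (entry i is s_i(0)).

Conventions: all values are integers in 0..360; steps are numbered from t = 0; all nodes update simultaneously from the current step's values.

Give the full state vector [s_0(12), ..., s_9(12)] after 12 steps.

Answer: [261, 169, 233, 193, 199, 111, 146, 122, 203, 214]

Derivation:
t=0: [152, 251, 321, 262, 295, 17, 40, 20, 92, 121]
t=1: [267, 180, 255, 192, 227, 122, 147, 126, 203, 234]
t=2: [182, 89, 169, 102, 139, 220, 247, 225, 114, 147]
t=3: [95, 189, 81, 203, 243, 136, 165, 141, 216, 251]
t=4: [203, 110, 188, 125, 168, 247, 278, 253, 139, 177]
t=5: [107, 201, 91, 218, 70, 155, 188, 161, 233, 80]
t=6: [213, 120, 196, 138, 173, 264, 106, 271, 154, 184]
t=7: [129, 223, 110, 242, 86, 183, 208, 191, 259, 97]
t=8: [224, 131, 203, 151, 178, 88, 115, 97, 170, 189]
t=9: [132, 226, 109, 247, 82, 180, 209, 189, 74, 94]
t=10: [226, 134, 202, 156, 173, 84, 115, 94, 164, 186]
t=11: [150, 245, 124, 268, 93, 191, 224, 202, 277, 107]
t=12: [261, 169, 233, 193, 199, 111, 146, 122, 203, 214]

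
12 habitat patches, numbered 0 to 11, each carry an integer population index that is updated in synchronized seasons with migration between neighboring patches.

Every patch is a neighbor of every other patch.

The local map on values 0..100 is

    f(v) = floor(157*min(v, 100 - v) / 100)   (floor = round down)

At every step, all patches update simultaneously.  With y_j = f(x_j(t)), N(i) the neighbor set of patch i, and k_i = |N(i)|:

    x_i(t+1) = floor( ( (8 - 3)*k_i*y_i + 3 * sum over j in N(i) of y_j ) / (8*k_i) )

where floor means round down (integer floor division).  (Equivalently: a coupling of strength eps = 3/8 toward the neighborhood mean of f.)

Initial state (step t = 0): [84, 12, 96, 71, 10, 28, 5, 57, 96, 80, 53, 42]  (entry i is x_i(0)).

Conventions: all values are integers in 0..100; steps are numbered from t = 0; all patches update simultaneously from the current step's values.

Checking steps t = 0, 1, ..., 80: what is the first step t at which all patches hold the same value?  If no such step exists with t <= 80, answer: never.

Simulating step by step:
t=0: [84, 12, 96, 71, 10, 28, 5, 57, 96, 80, 53, 42]  (not all equal)
t=1: [28, 24, 17, 40, 22, 39, 17, 53, 17, 31, 56, 52]  (not all equal)
t=2: [45, 41, 35, 56, 39, 55, 35, 62, 35, 48, 60, 64]  (not all equal)
t=3: [66, 63, 57, 66, 61, 66, 57, 60, 57, 69, 62, 58]  (not all equal)
t=4: [55, 58, 63, 55, 60, 55, 63, 60, 63, 52, 59, 62]  (not all equal)
t=5: [67, 64, 60, 67, 62, 67, 60, 62, 60, 70, 64, 61]  (not all equal)
t=6: [53, 56, 59, 53, 57, 53, 59, 57, 59, 50, 56, 59]  (not all equal)
t=7: [71, 68, 65, 71, 67, 71, 65, 67, 65, 74, 68, 65]  (not all equal)
t=8: [46, 49, 52, 46, 50, 46, 52, 50, 52, 43, 49, 52]  (not all equal)
t=9: [72, 75, 74, 72, 76, 72, 74, 76, 74, 69, 75, 74]  (not all equal)
t=10: [42, 39, 40, 42, 38, 42, 40, 38, 40, 45, 39, 40]  (not all equal)
t=11: [64, 61, 62, 64, 60, 64, 62, 60, 62, 67, 61, 62]  (not all equal)
t=12: [56, 59, 58, 56, 60, 56, 58, 60, 58, 54, 59, 58]  (not all equal)
t=13: [67, 64, 65, 67, 63, 67, 65, 63, 65, 69, 64, 65]  (not all equal)
t=14: [52, 55, 53, 52, 56, 52, 53, 56, 53, 50, 55, 53]  (not all equal)
t=15: [74, 71, 72, 74, 70, 74, 72, 70, 72, 75, 71, 72]  (not all equal)
t=16: [41, 44, 42, 41, 45, 41, 42, 45, 42, 40, 44, 42]  (not all equal)
t=17: [64, 67, 65, 64, 68, 64, 65, 68, 65, 63, 67, 65]  (not all equal)
t=18: [55, 52, 53, 55, 51, 55, 53, 51, 53, 56, 52, 53]  (not all equal)
t=19: [71, 74, 72, 71, 74, 71, 72, 74, 72, 70, 74, 72]  (not all equal)
t=20: [44, 41, 42, 44, 41, 44, 42, 41, 42, 45, 41, 42]  (not all equal)
t=21: [67, 64, 65, 67, 64, 67, 65, 64, 65, 68, 64, 65]  (not all equal)
t=22: [52, 55, 53, 52, 55, 52, 53, 55, 53, 51, 55, 53]  (not all equal)
t=23: [74, 71, 72, 74, 71, 74, 72, 71, 72, 74, 71, 72]  (not all equal)
t=24: [41, 44, 42, 41, 44, 41, 42, 44, 42, 41, 44, 42]  (not all equal)
t=25: [64, 67, 65, 64, 67, 64, 65, 67, 65, 64, 67, 65]  (not all equal)
t=26: [55, 52, 53, 55, 52, 55, 53, 52, 53, 55, 52, 53]  (not all equal)
t=27: [71, 74, 72, 71, 74, 71, 72, 74, 72, 71, 74, 72]  (not all equal)
t=28: [44, 41, 42, 44, 41, 44, 42, 41, 42, 44, 41, 42]  (not all equal)
t=29: [67, 64, 65, 67, 64, 67, 65, 64, 65, 67, 64, 65]  (not all equal)
t=30: [52, 55, 53, 52, 55, 52, 53, 55, 53, 52, 55, 53]  (not all equal)
t=31: [74, 71, 72, 74, 71, 74, 72, 71, 72, 74, 71, 72]  (not all equal)

Answer: never
Key observation: The state at step 23 reappears at step 31 — the system is in a cycle of period 8 from step 23 on.  No step 0..31 is synchronized, and the cycle repeats forever, so no step up to 80 (or ever) has all patches equal.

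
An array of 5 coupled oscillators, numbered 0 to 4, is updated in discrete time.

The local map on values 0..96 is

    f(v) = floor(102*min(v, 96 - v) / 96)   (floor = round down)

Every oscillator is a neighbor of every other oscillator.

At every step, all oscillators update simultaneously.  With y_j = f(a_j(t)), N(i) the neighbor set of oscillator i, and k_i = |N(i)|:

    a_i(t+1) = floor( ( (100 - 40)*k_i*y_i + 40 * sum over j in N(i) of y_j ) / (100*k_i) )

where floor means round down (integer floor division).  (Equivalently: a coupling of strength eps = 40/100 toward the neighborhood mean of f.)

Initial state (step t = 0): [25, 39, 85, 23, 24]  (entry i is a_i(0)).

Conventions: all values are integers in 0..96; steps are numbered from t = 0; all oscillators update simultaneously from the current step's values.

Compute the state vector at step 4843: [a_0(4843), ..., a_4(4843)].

Simulating step by step:
t=0: [25, 39, 85, 23, 24]
t=1: [25, 33, 18, 24, 25]
t=2: [26, 30, 22, 25, 26]
t=3: [26, 28, 24, 26, 26]
t=4: [27, 28, 26, 27, 27]
t=5: [28, 28, 27, 28, 28]
t=6: [28, 28, 28, 28, 28]
t=7: [29, 29, 29, 29, 29]
t=8: [30, 30, 30, 30, 30]
t=9: [31, 31, 31, 31, 31]
t=10: [32, 32, 32, 32, 32]
t=11: [34, 34, 34, 34, 34]
t=12: [36, 36, 36, 36, 36]
t=13: [38, 38, 38, 38, 38]
t=14: [40, 40, 40, 40, 40]
t=15: [42, 42, 42, 42, 42]
t=16: [44, 44, 44, 44, 44]
t=17: [46, 46, 46, 46, 46]
t=18: [48, 48, 48, 48, 48]
t=19: [51, 51, 51, 51, 51]
t=20: [47, 47, 47, 47, 47]
t=21: [49, 49, 49, 49, 49]
t=22: [49, 49, 49, 49, 49]

Answer: [49, 49, 49, 49, 49]
Key observation: The state at step 21, [49, 49, 49, 49, 49], reappears at step 22: the system is in a cycle of period 1 from step 21 on.  Therefore the state at step 4843 equals the state at step 21 + ((4843 - 21) mod 1) = 21, which is [49, 49, 49, 49, 49].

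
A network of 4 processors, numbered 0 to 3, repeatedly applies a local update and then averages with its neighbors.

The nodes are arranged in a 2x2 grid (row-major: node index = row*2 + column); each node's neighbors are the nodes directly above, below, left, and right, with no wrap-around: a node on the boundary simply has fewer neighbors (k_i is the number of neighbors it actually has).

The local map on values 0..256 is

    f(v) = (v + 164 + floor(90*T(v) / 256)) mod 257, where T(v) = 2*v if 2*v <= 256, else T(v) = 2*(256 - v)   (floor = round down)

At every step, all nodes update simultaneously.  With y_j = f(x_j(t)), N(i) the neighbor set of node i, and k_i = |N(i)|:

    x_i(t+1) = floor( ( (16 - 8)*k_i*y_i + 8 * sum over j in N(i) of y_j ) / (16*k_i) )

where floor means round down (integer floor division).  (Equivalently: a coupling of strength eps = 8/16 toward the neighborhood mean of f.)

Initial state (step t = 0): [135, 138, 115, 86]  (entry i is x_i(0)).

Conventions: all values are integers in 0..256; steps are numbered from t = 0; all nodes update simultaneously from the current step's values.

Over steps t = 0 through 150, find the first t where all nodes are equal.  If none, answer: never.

Answer: 7
Key observation: Synchronization is absorbing here: once all nodes are equal they stay equal, and step 7 is the first all-equal step.

Derivation:
t=0: [135, 138, 115, 86]  (not all equal)
t=1: [120, 108, 96, 83]  (not all equal)
t=2: [95, 84, 74, 64]  (not all equal)
t=3: [54, 46, 37, 28]  (not all equal)
t=4: [244, 237, 230, 222]  (not all equal)
t=5: [157, 156, 155, 154]  (not all equal)
t=6: [133, 132, 132, 132]  (not all equal)
t=7: [126, 126, 126, 126]  (all equal)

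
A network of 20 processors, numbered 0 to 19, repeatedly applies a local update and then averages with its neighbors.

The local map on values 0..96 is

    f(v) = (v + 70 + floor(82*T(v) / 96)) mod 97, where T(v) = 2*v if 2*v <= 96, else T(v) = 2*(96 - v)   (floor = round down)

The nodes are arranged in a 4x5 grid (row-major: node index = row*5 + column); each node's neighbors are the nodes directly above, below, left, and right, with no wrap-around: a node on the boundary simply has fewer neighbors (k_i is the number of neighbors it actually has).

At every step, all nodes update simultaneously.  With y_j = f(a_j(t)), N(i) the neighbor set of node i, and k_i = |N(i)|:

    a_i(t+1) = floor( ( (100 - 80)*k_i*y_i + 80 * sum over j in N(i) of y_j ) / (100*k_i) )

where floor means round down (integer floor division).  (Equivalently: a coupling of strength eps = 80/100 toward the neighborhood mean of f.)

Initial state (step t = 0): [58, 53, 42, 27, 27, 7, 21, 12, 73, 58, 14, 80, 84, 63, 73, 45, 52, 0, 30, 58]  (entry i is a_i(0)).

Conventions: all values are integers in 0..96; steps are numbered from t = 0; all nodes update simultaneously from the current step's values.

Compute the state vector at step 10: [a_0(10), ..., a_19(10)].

Answer: [81, 81, 81, 81, 81, 81, 81, 80, 81, 81, 81, 80, 80, 80, 81, 80, 80, 80, 80, 81]

Derivation:
t=0: [58, 53, 42, 27, 27, 7, 21, 12, 73, 58, 14, 80, 84, 63, 73, 45, 52, 0, 30, 58]
t=1: [55, 56, 31, 67, 65, 53, 40, 56, 64, 76, 71, 39, 64, 78, 92, 24, 65, 49, 79, 74]
t=2: [1, 36, 34, 81, 86, 45, 32, 63, 68, 83, 48, 85, 51, 83, 80, 78, 50, 70, 61, 77]
t=3: [80, 66, 77, 76, 78, 55, 78, 61, 83, 80, 68, 29, 67, 68, 79, 20, 65, 44, 84, 85]
t=4: [52, 82, 87, 80, 81, 66, 63, 84, 84, 80, 38, 79, 82, 82, 81, 76, 63, 86, 83, 78]
t=5: [67, 60, 77, 77, 79, 63, 83, 79, 78, 78, 82, 83, 78, 78, 79, 83, 82, 81, 78, 79]
t=6: [92, 85, 84, 81, 81, 83, 84, 80, 81, 81, 81, 78, 80, 81, 81, 78, 78, 79, 80, 81]
t=7: [75, 75, 78, 78, 79, 76, 78, 78, 79, 79, 79, 79, 80, 79, 79, 80, 81, 80, 79, 79]
t=8: [83, 81, 81, 81, 81, 81, 81, 80, 81, 81, 81, 80, 80, 80, 81, 80, 80, 80, 80, 81]
t=9: [78, 78, 79, 79, 79, 78, 79, 79, 79, 79, 79, 79, 80, 79, 79, 79, 80, 80, 79, 79]
t=10: [81, 81, 81, 81, 81, 81, 81, 80, 81, 81, 81, 80, 80, 80, 81, 80, 80, 80, 80, 81]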